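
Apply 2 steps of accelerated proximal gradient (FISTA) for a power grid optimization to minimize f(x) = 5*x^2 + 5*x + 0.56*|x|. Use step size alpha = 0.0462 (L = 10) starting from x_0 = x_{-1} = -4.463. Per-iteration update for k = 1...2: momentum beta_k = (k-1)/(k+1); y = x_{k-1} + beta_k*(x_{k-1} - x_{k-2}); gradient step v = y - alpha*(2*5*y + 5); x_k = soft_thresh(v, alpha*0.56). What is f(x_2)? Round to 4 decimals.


FISTA on f(x) = 5*x^2 + 5*x + 0.56*|x|
L = 10, alpha = 0.0462
Iteration 1: beta = 0.0, y = -4.463 + 0.0*(-4.463 + 4.463) = -4.463
  grad(y) = -39.63, v = y - alpha*grad = -2.6321
  prox(v) = soft_thresh(-2.6321, 0.0259) = -2.6062
Iteration 2: beta = 0.3333, y = -2.6062 + 0.3333*(-2.6062 + 4.463) = -1.9873
  grad(y) = -14.873, v = y - alpha*grad = -1.3002
  prox(v) = soft_thresh(-1.3002, 0.0259) = -1.2743
f(x_2) = 5*(-1.2743)^2 + 5*(-1.2743) + 0.56*|-1.2743| = 2.4613


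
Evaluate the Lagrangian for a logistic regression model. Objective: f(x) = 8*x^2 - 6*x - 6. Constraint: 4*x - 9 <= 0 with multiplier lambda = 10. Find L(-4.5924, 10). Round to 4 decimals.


Step 1: Evaluate f(x).
f(-4.5924) = 8*(-4.5924)^2 - 6*(-4.5924) - 6 = 190.2755
Step 2: Evaluate g(x).
g(-4.5924) = 4*-4.5924 - 9 = -27.3696
Step 3: Compute Lagrangian.
L = 190.2755 + 10*-27.3696 = -83.4205


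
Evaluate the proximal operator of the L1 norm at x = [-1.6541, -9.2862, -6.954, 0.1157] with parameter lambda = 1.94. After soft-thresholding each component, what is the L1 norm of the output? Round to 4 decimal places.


Soft-thresholding with lambda = 1.94:
prox(-1.6541) = sign(-1.6541)*max(|-1.6541| - 1.94, 0) = 0.0
prox(-9.2862) = sign(-9.2862)*max(|-9.2862| - 1.94, 0) = -7.3462
prox(-6.954) = sign(-6.954)*max(|-6.954| - 1.94, 0) = -5.014
prox(0.1157) = sign(0.1157)*max(|0.1157| - 1.94, 0) = 0.0
prox(x) = [0.0, -7.3462, -5.014, 0.0]
||prox(x)||_1 = 0.0 + 7.3462 + 5.014 + 0.0 = 12.3602


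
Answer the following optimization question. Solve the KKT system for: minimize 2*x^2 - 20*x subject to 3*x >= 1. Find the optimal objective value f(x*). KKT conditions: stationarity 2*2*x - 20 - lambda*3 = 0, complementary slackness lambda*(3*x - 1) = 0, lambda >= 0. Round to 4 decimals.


Step 1: Try lambda = 0 (constraint inactive).
Stationarity: 2*2*x - 20 = 0
x* = 20/(2*2) = 5.0
Check constraint: 3*5.0 = 15.0 >= 1 -- satisfied.
Step 2: Compute optimal value.
f(x*) = 2*5.0^2 - 20*5.0 = -50.0


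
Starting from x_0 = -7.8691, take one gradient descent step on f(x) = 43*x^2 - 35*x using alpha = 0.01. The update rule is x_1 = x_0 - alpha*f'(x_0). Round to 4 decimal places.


We compute the gradient at x_0 and apply the update.
f'(x) = 86*x - 35
f'(-7.8691) = 86*-7.8691 - 35 = -711.7426
x_1 = -7.8691 - 0.01*-711.7426 = -0.7517


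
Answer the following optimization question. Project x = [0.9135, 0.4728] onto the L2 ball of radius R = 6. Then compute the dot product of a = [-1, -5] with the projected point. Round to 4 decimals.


Step 1: Compute ||x|| (intermediates to 6 decimals).
||x|| = sqrt(0.9135^2 + 0.4728^2) = 1.028602
Step 2: Project.
Since ||x|| <= R, proj = x (no scaling needed).
proj(x) = [0.9135, 0.4728]
Step 3: Dot product.
a^T * proj(x) = -1*0.9135 - 5*0.4728 = -3.2775


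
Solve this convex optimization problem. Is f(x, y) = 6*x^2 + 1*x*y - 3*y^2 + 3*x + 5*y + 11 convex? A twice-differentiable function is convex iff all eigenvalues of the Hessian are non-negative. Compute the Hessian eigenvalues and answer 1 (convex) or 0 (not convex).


The Hessian of f(x,y) = 6*x^2 + 1*x*y - 3*y^2 + 3*x + 5*y + 11 is:
H = [[12, 1], [1, -6]]
Trace = 12 - 6 = 6
Determinant = 12*-6 - (1)^2 = -73
Discriminant = (6)^2 - 4*-73 = 328.0
Eigenvalues: lambda_1 = -6.0554, lambda_2 = 12.0554
The function is not convex.

0


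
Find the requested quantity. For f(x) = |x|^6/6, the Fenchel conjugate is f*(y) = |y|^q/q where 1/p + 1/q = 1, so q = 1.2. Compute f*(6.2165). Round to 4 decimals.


The conjugate exponent q satisfies 1/p + 1/q = 1.
p = 6, so q = 6/(6 - 1) = 1.2
|y|^q = 6.2165^1.2 = 8.9589
f*(6.2165) = 8.9589 / 1.2 = 7.4658


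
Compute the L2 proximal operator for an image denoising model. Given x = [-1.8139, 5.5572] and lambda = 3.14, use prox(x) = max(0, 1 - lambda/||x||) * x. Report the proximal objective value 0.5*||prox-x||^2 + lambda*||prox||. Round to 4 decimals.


Step 1: Compute ||x||.
||x|| = 5.8457
Step 2: Compute scaling factor.
scale = max(0, 1 - 3.14/5.8457) = 0.4629
Step 3: prox(x) = [-0.8396, 2.5722]
||prox(x)|| = 2.7057
Step 4: Proximal objective.
0.5*||prox-x||^2 = 4.9298
lambda*||prox|| = 8.4959
Total = 13.4258


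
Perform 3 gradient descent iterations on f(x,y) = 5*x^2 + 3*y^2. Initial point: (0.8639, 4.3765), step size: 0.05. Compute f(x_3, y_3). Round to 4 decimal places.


Gradient descent on f(x,y) = 5*x^2 + 3*y^2.
Starting point: (0.8639, 4.3765), alpha = 0.05
Step 1: grad_x = 2*5*0.8639 = 8.639, grad_y = 2*3*4.3765 = 26.259
  x_1 = 0.8639 - 0.05*8.639 = 0.432
  y_1 = 4.3765 - 0.05*26.259 = 3.0636
Step 2: grad_x = 2*5*0.432 = 4.3195, grad_y = 2*3*3.0636 = 18.3813
  x_2 = 0.432 - 0.05*4.3195 = 0.216
  y_2 = 3.0636 - 0.05*18.3813 = 2.1445
Step 3: grad_x = 2*5*0.216 = 2.1598, grad_y = 2*3*2.1445 = 12.8669
  x_3 = 0.216 - 0.05*2.1598 = 0.108
  y_3 = 2.1445 - 0.05*12.8669 = 1.5011
f(0.108, 1.5011) = 5*0.108^2 + 3*1.5011^2 = 6.8186


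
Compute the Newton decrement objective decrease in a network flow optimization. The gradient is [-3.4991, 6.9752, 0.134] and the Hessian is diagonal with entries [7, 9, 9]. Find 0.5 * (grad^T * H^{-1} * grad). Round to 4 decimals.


Step 1: H is diagonal, so H^(-1) * g = [-0.4999, 0.775, 0.0149].
Step 2: g^T H^(-1) g = sum_i g_i^2 / H_ii
  = (-3.4991)^2/7 + (6.9752)^2/9 + (0.134)^2/9
  = 1.7491 + 5.4059 + 0.002 = 7.157
Step 3: Objective decrease = 0.5 * g^T H^(-1) g = 3.5785


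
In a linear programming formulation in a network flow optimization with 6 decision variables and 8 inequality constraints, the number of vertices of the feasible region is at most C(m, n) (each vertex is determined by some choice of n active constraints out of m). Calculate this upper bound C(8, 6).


Each vertex corresponds to some choice of n active constraints out of m, so the number of vertices is at most C(m, n) = m! / (n!(m-n)!).
m = 8, n = 6
Numerator: 8 * 7 * 6 * 5 * 4 * 3
Denominator: 6! = 720
C(8, 6) = 28


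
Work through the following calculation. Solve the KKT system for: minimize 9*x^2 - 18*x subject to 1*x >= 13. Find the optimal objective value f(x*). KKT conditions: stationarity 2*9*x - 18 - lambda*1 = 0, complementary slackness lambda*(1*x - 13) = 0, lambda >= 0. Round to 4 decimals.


Step 1: Try lambda = 0 (constraint inactive).
x_unc = 18/(2*9) = 1.0
Check: 1*1.0 = 1.0 < 13 -- violated!
Step 2: Constraint must be active: 1*x = 13
x* = 13/1 = 13.0
lambda = (2*9*13.0 - 18)/1 = 216.0
Step 3: Compute optimal value.
f(x*) = 9*13.0^2 - 18*13.0 = 1287.0


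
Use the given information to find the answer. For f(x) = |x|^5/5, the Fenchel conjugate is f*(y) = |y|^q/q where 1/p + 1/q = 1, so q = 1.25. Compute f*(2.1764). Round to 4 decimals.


The conjugate exponent q satisfies 1/p + 1/q = 1.
p = 5, so q = 5/(5 - 1) = 1.25
|y|^q = 2.1764^1.25 = 2.6435
f*(2.1764) = 2.6435 / 1.25 = 2.1148


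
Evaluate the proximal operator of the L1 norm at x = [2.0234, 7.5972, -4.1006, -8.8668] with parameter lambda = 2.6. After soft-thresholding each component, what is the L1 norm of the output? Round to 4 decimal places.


Soft-thresholding with lambda = 2.6:
prox(2.0234) = sign(2.0234)*max(|2.0234| - 2.6, 0) = 0.0
prox(7.5972) = sign(7.5972)*max(|7.5972| - 2.6, 0) = 4.9972
prox(-4.1006) = sign(-4.1006)*max(|-4.1006| - 2.6, 0) = -1.5006
prox(-8.8668) = sign(-8.8668)*max(|-8.8668| - 2.6, 0) = -6.2668
prox(x) = [0.0, 4.9972, -1.5006, -6.2668]
||prox(x)||_1 = 0.0 + 4.9972 + 1.5006 + 6.2668 = 12.7646


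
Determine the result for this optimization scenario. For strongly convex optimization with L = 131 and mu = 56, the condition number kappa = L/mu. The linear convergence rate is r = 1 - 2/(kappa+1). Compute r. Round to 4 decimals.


Step 1: Compute the condition number.
kappa = L/mu = 131/56 = 2.3393
Step 2: Compute the convergence rate.
r = 1 - 2/(kappa + 1) = 1 - 2*mu/(L + mu) = (L - mu)/(L + mu) = 75/187 = 0.4011


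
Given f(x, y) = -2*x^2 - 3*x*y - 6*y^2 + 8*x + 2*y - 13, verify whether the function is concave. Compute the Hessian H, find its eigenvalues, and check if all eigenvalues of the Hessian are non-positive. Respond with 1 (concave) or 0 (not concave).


The Hessian of f(x,y) = -2*x^2 - 3*x*y - 6*y^2 + 8*x + 2*y - 13 is:
H = [[-4, -3], [-3, -12]]
Trace = -4 - 12 = -16
Determinant = -4*-12 - (-3)^2 = 39
Discriminant = (-16)^2 - 4*39 = 100.0
Eigenvalues: lambda_1 = -13.0, lambda_2 = -3.0
The function is concave.

1


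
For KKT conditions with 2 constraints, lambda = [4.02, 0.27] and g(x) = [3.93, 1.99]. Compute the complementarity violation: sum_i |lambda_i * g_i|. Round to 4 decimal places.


KKT complementary slackness check:
lambda_1 * g_1 = 4.02 * 3.93 = 15.7986
lambda_2 * g_2 = 0.27 * 1.99 = 0.5373
Total violation = 15.7986 + 0.5373 = 16.3359


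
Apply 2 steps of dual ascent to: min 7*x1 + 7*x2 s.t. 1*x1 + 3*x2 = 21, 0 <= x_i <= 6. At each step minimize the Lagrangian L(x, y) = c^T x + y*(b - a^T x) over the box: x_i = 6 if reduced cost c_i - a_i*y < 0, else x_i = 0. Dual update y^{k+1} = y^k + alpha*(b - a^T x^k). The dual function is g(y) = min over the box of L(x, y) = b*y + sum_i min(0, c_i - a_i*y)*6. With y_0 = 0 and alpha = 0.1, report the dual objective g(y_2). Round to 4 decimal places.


Dual ascent for LP: min 7*x1 + 7*x2, 1*x1 + 3*x2 = 21, 0 <= x_i <= 6
Step 1: y^k = 0.0, reduced costs: (7.0, 7.0)
  x^k = (0.0, 0.0), subgradient = b - a^T x = 21.0
  y^{k+1} = 0.0 + 0.1*21.0 = 2.1
Step 2: y^k = 2.1, reduced costs: (4.9, 0.7)
  x^k = (0.0, 0.0), subgradient = b - a^T x = 21.0
  y^{k+1} = 2.1 + 0.1*21.0 = 4.2
Dual objective at y_2 = 4.2: reduced costs (2.8, -5.6), box minimizer x = (0.0, 6.0)
g(y_2) = b*y + (c1 - a1*y)*x1 + (c2 - a2*y)*x2 = 21*4.2 + 2.8*0.0 + (-5.6)*6.0 = 88.2 + 0.0 - 33.6 = 54.6


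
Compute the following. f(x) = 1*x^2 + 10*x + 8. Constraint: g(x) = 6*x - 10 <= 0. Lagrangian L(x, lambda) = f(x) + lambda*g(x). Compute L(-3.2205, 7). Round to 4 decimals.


Step 1: Evaluate f(x).
f(-3.2205) = 1*(-3.2205)^2 + 10*(-3.2205) + 8 = -13.8334
Step 2: Evaluate g(x).
g(-3.2205) = 6*-3.2205 - 10 = -29.323
Step 3: Compute Lagrangian.
L = -13.8334 + 7*-29.323 = -219.0944


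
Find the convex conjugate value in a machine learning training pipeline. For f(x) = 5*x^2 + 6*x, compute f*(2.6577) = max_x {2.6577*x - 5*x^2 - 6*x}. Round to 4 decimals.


f*(y) = sup_x {y*x - a*x^2 - b*x} = sup_x {(y-b)*x - a*x^2}
FOC: (y - b) - 2a*x = 0 => x* = (y - b)/(2a)
x* = (2.6577 - 6)/(2*5) = -0.3342
f*(2.6577) = (y-b)^2/(4a) = (2.6577 - 6)^2/(4*5)
= 11.171/20 = 0.5585


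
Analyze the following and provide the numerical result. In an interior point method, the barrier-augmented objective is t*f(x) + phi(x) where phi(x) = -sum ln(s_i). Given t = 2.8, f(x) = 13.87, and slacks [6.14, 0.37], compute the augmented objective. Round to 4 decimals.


Step 1: Compute log-barrier.
ln values: [1.8148, -0.9943]
phi = -(1.8148 - 0.9943) = -0.8206
Step 2: Compute augmented objective.
t*f(x) = 2.8*13.87 = 38.836
Total = 38.836 - 0.8206 = 38.0154


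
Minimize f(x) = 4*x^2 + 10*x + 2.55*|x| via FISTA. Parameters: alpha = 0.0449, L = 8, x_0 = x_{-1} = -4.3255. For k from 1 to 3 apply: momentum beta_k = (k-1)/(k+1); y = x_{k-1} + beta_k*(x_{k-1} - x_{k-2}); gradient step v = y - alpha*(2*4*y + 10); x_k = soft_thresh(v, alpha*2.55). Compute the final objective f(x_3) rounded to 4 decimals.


FISTA on f(x) = 4*x^2 + 10*x + 2.55*|x|
L = 8, alpha = 0.0449
Iteration 1: beta = 0.0, y = -4.3255 + 0.0*(-4.3255 + 4.3255) = -4.3255
  grad(y) = -24.604, v = y - alpha*grad = -3.2208
  prox(v) = soft_thresh(-3.2208, 0.1145) = -3.1063
Iteration 2: beta = 0.3333, y = -3.1063 + 0.3333*(-3.1063 + 4.3255) = -2.6999
  grad(y) = -11.599, v = y - alpha*grad = -2.1791
  prox(v) = soft_thresh(-2.1791, 0.1145) = -2.0646
Iteration 3: beta = 0.5, y = -2.0646 + 0.5*(-2.0646 + 3.1063) = -1.5437
  grad(y) = -2.3499, v = y - alpha*grad = -1.4382
  prox(v) = soft_thresh(-1.4382, 0.1145) = -1.3237
f(x_3) = 4*(-1.3237)^2 + 10*(-1.3237) + 2.55*|-1.3237| = -2.8527


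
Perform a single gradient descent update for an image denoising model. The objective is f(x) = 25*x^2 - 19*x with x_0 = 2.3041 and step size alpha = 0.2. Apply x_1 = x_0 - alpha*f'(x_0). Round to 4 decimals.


We compute the gradient at x_0 and apply the update.
f'(x) = 50*x - 19
f'(2.3041) = 50*2.3041 - 19 = 96.205
x_1 = 2.3041 - 0.2*96.205 = -16.9369


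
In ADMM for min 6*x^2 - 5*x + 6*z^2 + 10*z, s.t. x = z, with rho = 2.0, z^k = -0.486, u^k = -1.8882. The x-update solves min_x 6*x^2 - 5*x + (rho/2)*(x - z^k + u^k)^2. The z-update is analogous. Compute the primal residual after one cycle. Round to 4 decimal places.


ADMM iteration with rho = 2.0, z^k = -0.486, u^k = -1.8882
Step 1: x-update.
Minimize 6*x^2 - 5*x + (2.0/2)*(x + 0.486 - 1.8882)^2
FOC: (2*6 + 2.0)*x = 5 + 2.0*(-0.486 + 1.8882)
x^{k+1} = 0.5575
Step 2: z-update.
Minimize 6*z^2 + 10*z + (2.0/2)*(0.5575 - z - 1.8882)^2
FOC: (2*6 + 2.0)*z = -10 + 2.0*(0.5575 - 1.8882)
z^{k+1} = -0.9044
Step 3: u-update.
u^{k+1} = -1.8882 + 0.5575 + 0.9044 = -0.4264
Step 4: Primal residual = |0.5575 + 0.9044| = 1.4618


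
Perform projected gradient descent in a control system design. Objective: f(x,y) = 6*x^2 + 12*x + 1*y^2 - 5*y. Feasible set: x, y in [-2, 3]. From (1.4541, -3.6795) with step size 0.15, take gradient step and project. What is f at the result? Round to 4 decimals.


Step 1: Compute gradient at (1.4541, -3.6795).
grad_x = 2*6*1.4541 + 12 = 29.4492
grad_y = 2*1*-3.6795 - 5 = -12.359
Step 2: Gradient step.
x_raw = 1.4541 - 0.15*29.4492 = -2.9633
y_raw = -3.6795 - 0.15*-12.359 = -1.8257
Step 3: Project onto [-2, 3].
x_proj = clip(-2.9633) = -2.0
y_proj = clip(-1.8257) = -1.8257
Step 4: Evaluate f.
f(-2.0, -1.8257) = 12.4612


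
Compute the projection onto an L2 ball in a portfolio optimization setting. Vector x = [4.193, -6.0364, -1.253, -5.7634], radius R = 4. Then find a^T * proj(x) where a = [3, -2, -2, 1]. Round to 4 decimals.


Step 1: Compute ||x|| (intermediates to 6 decimals).
||x|| = sqrt(4.193^2 + (-6.0364)^2 + (-1.253)^2 + (-5.7634)^2) = 9.423702
Step 2: Project.
Since ||x|| > R, scale = R/||x|| = 4/9.423702 = 0.424462, proj(x) = scale * x
proj(x) = [1.779769, -2.562222, -0.531851, -2.446344]
Step 3: Dot product.
a^T * proj(x) = 3*1.779769 - 2*(-2.562222) - 2*(-0.531851) + 1*(-2.446344) = 9.0811


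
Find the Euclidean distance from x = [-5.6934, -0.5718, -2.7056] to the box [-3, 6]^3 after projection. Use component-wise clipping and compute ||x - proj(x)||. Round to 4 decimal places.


Project each component onto [-3, 6].
clip(-5.6934) = -3.0, clip(-0.5718) = -0.5718, clip(-2.7056) = -2.7056
Projection = [-3.0, -0.5718, -2.7056]
Squared diffs: [7.2544, 0.0, 0.0]
Distance = sqrt(7.2544) = 2.6934


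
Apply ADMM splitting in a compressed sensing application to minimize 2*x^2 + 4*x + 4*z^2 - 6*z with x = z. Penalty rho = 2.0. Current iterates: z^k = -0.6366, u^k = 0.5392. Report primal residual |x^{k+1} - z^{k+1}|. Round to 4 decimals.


ADMM iteration with rho = 2.0, z^k = -0.6366, u^k = 0.5392
Step 1: x-update.
Minimize 2*x^2 + 4*x + (2.0/2)*(x + 0.6366 + 0.5392)^2
FOC: (2*2 + 2.0)*x = -4 + 2.0*(-0.6366 - 0.5392)
x^{k+1} = -1.0586
Step 2: z-update.
Minimize 4*z^2 - 6*z + (2.0/2)*(-1.0586 - z + 0.5392)^2
FOC: (2*4 + 2.0)*z = 6 + 2.0*(-1.0586 + 0.5392)
z^{k+1} = 0.4961
Step 3: u-update.
u^{k+1} = 0.5392 - 1.0586 - 0.4961 = -1.0155
Step 4: Primal residual = |-1.0586 - 0.4961| = 1.5547


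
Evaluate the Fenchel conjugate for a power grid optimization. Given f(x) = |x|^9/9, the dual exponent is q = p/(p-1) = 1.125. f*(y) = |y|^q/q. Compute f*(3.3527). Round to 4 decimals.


The conjugate exponent q satisfies 1/p + 1/q = 1.
p = 9, so q = 9/(9 - 1) = 1.125
|y|^q = 3.3527^1.125 = 3.9
f*(3.3527) = 3.9 / 1.125 = 3.4667


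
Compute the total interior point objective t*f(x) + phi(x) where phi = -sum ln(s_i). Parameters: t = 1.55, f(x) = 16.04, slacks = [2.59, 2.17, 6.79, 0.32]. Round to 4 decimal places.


Step 1: Compute log-barrier.
ln values: [0.9517, 0.7747, 1.9155, -1.1394]
phi = -(0.9517 + 0.7747 + 1.9155 - 1.1394) = -2.5024
Step 2: Compute augmented objective.
t*f(x) = 1.55*16.04 = 24.862
Total = 24.862 - 2.5024 = 22.3596


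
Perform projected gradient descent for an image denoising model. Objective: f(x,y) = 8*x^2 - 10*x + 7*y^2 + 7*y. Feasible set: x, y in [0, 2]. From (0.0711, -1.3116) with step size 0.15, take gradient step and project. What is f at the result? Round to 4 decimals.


Step 1: Compute gradient at (0.0711, -1.3116).
grad_x = 2*8*0.0711 - 10 = -8.8624
grad_y = 2*7*-1.3116 + 7 = -11.3624
Step 2: Gradient step.
x_raw = 0.0711 - 0.15*-8.8624 = 1.4005
y_raw = -1.3116 - 0.15*-11.3624 = 0.3928
Step 3: Project onto [0, 2].
x_proj = clip(1.4005) = 1.4005
y_proj = clip(0.3928) = 0.3928
Step 4: Evaluate f.
f(1.4005, 0.3928) = 5.5148


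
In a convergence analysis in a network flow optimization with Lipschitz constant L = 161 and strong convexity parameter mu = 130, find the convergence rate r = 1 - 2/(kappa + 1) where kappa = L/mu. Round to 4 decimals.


Step 1: Compute the condition number.
kappa = L/mu = 161/130 = 1.2385
Step 2: Compute the convergence rate.
r = 1 - 2/(kappa + 1) = 1 - 2*mu/(L + mu) = (L - mu)/(L + mu) = 31/291 = 0.1065


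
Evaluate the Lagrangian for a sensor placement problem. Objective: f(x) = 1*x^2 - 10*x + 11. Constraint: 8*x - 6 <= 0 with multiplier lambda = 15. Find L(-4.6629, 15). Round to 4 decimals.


Step 1: Evaluate f(x).
f(-4.6629) = 1*(-4.6629)^2 - 10*(-4.6629) + 11 = 79.3716
Step 2: Evaluate g(x).
g(-4.6629) = 8*-4.6629 - 6 = -43.3032
Step 3: Compute Lagrangian.
L = 79.3716 + 15*-43.3032 = -570.1764


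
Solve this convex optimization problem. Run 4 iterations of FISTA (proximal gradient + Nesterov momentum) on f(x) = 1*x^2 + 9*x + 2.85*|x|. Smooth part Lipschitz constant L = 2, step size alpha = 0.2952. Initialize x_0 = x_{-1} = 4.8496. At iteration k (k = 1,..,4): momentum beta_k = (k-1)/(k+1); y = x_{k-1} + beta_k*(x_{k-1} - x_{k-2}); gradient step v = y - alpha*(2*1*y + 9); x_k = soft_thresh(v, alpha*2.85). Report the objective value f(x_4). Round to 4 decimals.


FISTA on f(x) = 1*x^2 + 9*x + 2.85*|x|
L = 2, alpha = 0.2952
Iteration 1: beta = 0.0, y = 4.8496 + 0.0*(4.8496 - 4.8496) = 4.8496
  grad(y) = 18.6992, v = y - alpha*grad = -0.6704
  prox(v) = soft_thresh(-0.6704, 0.8413) = 0.0
Iteration 2: beta = 0.3333, y = 0.0 + 0.3333*(0.0 - 4.8496) = -1.6165
  grad(y) = 5.7669, v = y - alpha*grad = -3.3189
  prox(v) = soft_thresh(-3.3189, 0.8413) = -2.4776
Iteration 3: beta = 0.5, y = -2.4776 + 0.5*(-2.4776 - 0.0) = -3.7164
  grad(y) = 1.5672, v = y - alpha*grad = -4.179
  prox(v) = soft_thresh(-4.179, 0.8413) = -3.3377
Iteration 4: beta = 0.6, y = -3.3377 + 0.6*(-3.3377 + 2.4776) = -3.8538
  grad(y) = 1.2924, v = y - alpha*grad = -4.2353
  prox(v) = soft_thresh(-4.2353, 0.8413) = -3.394
f(x_4) = 1*(-3.394)^2 + 9*(-3.394) + 2.85*|-3.394| = -9.3539


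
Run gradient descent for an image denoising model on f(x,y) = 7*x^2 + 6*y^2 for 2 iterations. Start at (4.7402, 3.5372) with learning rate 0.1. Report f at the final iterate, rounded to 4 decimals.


Gradient descent on f(x,y) = 7*x^2 + 6*y^2.
Starting point: (4.7402, 3.5372), alpha = 0.1
Step 1: grad_x = 2*7*4.7402 = 66.3628, grad_y = 2*6*3.5372 = 42.4464
  x_1 = 4.7402 - 0.1*66.3628 = -1.8961
  y_1 = 3.5372 - 0.1*42.4464 = -0.7074
Step 2: grad_x = 2*7*-1.8961 = -26.5451, grad_y = 2*6*-0.7074 = -8.4893
  x_2 = -1.8961 - 0.1*-26.5451 = 0.7584
  y_2 = -0.7074 - 0.1*-8.4893 = 0.1415
f(0.7584, 0.1415) = 7*0.7584^2 + 6*0.1415^2 = 4.1466


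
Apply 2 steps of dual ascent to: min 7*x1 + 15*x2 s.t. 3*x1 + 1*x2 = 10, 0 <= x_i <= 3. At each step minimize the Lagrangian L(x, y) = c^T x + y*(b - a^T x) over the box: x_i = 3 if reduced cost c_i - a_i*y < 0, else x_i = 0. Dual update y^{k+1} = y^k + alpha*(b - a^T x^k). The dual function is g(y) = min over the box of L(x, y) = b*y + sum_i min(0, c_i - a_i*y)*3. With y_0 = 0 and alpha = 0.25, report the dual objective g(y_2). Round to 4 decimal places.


Dual ascent for LP: min 7*x1 + 15*x2, 3*x1 + 1*x2 = 10, 0 <= x_i <= 3
Step 1: y^k = 0.0, reduced costs: (7.0, 15.0)
  x^k = (0.0, 0.0), subgradient = b - a^T x = 10.0
  y^{k+1} = 0.0 + 0.25*10.0 = 2.5
Step 2: y^k = 2.5, reduced costs: (-0.5, 12.5)
  x^k = (3.0, 0.0), subgradient = b - a^T x = 1.0
  y^{k+1} = 2.5 + 0.25*1.0 = 2.75
Dual objective at y_2 = 2.75: reduced costs (-1.25, 12.25), box minimizer x = (3.0, 0.0)
g(y_2) = b*y + (c1 - a1*y)*x1 + (c2 - a2*y)*x2 = 10*2.75 + (-1.25)*3.0 + 12.25*0.0 = 27.5 - 3.75 + 0.0 = 23.75


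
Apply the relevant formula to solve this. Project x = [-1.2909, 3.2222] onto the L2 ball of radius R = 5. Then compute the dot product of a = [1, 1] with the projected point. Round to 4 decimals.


Step 1: Compute ||x|| (intermediates to 6 decimals).
||x|| = sqrt((-1.2909)^2 + 3.2222^2) = 3.471166
Step 2: Project.
Since ||x|| <= R, proj = x (no scaling needed).
proj(x) = [-1.2909, 3.2222]
Step 3: Dot product.
a^T * proj(x) = 1*(-1.2909) + 1*3.2222 = 1.9313


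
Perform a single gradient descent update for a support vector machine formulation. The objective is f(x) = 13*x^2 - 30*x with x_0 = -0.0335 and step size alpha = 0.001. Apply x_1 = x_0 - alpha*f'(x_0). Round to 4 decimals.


We compute the gradient at x_0 and apply the update.
f'(x) = 26*x - 30
f'(-0.0335) = 26*-0.0335 - 30 = -30.871
x_1 = -0.0335 - 0.001*-30.871 = -0.0026


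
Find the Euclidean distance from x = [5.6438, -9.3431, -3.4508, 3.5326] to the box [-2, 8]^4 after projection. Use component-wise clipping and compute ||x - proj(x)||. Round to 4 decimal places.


Project each component onto [-2, 8].
clip(5.6438) = 5.6438, clip(-9.3431) = -2.0, clip(-3.4508) = -2.0, clip(3.5326) = 3.5326
Projection = [5.6438, -2.0, -2.0, 3.5326]
Squared diffs: [0.0, 53.9211, 2.1048, 0.0]
Distance = sqrt(56.0259) = 7.485


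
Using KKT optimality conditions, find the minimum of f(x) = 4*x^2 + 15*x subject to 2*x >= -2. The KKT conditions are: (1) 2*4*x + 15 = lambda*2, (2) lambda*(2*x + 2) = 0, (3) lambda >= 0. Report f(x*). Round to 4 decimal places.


Step 1: Try lambda = 0 (constraint inactive).
x_unc = -15/(2*4) = -1.875
Check: 2*-1.875 = -3.75 < -2 -- violated!
Step 2: Constraint must be active: 2*x = -2
x* = -2/2 = -1.0
lambda = (2*4*(-1.0) + 15)/2 = 3.5
Step 3: Compute optimal value.
f(x*) = 4*(-1.0)^2 + 15*(-1.0) = -11.0


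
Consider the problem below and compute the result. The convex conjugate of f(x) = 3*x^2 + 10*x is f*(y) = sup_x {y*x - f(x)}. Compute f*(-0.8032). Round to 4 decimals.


f*(y) = sup_x {y*x - a*x^2 - b*x} = sup_x {(y-b)*x - a*x^2}
FOC: (y - b) - 2a*x = 0 => x* = (y - b)/(2a)
x* = (-0.8032 - 10)/(2*3) = -1.8005
f*(-0.8032) = (y-b)^2/(4a) = (-0.8032 - 10)^2/(4*3)
= 116.7091/12 = 9.7258


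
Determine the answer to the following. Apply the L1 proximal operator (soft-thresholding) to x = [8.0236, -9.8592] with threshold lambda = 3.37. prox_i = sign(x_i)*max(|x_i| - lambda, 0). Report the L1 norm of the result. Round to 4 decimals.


Soft-thresholding with lambda = 3.37:
prox(8.0236) = sign(8.0236)*max(|8.0236| - 3.37, 0) = 4.6536
prox(-9.8592) = sign(-9.8592)*max(|-9.8592| - 3.37, 0) = -6.4892
prox(x) = [4.6536, -6.4892]
||prox(x)||_1 = 4.6536 + 6.4892 = 11.1428


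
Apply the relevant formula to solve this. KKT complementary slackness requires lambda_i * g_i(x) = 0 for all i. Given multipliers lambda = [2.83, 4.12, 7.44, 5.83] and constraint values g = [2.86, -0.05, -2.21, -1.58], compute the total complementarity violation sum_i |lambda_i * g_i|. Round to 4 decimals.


KKT complementary slackness check:
lambda_1 * g_1 = 2.83 * 2.86 = 8.0938
lambda_2 * g_2 = 4.12 * -0.05 = -0.206
lambda_3 * g_3 = 7.44 * -2.21 = -16.4424
lambda_4 * g_4 = 5.83 * -1.58 = -9.2114
Total violation = 8.0938 + 0.206 + 16.4424 + 9.2114 = 33.9536


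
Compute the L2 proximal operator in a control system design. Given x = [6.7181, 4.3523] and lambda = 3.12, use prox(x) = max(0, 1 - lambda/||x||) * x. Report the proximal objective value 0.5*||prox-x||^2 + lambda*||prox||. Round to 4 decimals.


Step 1: Compute ||x||.
||x|| = 8.0047
Step 2: Compute scaling factor.
scale = max(0, 1 - 3.12/8.0047) = 0.6102
Step 3: prox(x) = [4.0996, 2.6559]
||prox(x)|| = 4.8847
Step 4: Proximal objective.
0.5*||prox-x||^2 = 4.8672
lambda*||prox|| = 15.2403
Total = 20.1075


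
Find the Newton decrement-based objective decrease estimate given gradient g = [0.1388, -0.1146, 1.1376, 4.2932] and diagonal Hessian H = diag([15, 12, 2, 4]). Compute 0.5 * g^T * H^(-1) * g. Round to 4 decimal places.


Step 1: H is diagonal, so H^(-1) * g = [0.0093, -0.0096, 0.5688, 1.0733].
Step 2: g^T H^(-1) g = sum_i g_i^2 / H_ii
  = (0.1388)^2/15 + (-0.1146)^2/12 + (1.1376)^2/2 + (4.2932)^2/4
  = 0.0013 + 0.0011 + 0.6471 + 4.6079 = 5.2573
Step 3: Objective decrease = 0.5 * g^T H^(-1) g = 2.6287


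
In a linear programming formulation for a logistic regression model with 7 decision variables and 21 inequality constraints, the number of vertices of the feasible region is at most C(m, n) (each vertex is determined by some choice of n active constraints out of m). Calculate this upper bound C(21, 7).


Each vertex corresponds to some choice of n active constraints out of m, so the number of vertices is at most C(m, n) = m! / (n!(m-n)!).
m = 21, n = 7
Numerator: 21 * 20 * 19 * 18 * 17 * 16 * 15
Denominator: 7! = 5040
C(21, 7) = 116280


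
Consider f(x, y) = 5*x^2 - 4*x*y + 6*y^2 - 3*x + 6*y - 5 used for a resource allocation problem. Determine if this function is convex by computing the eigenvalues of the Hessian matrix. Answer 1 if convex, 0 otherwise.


The Hessian of f(x,y) = 5*x^2 - 4*x*y + 6*y^2 - 3*x + 6*y - 5 is:
H = [[10, -4], [-4, 12]]
Trace = 10 + 12 = 22
Determinant = 10*12 - (-4)^2 = 104
Discriminant = (22)^2 - 4*104 = 68.0
Eigenvalues: lambda_1 = 6.8769, lambda_2 = 15.1231
The function is convex.

1


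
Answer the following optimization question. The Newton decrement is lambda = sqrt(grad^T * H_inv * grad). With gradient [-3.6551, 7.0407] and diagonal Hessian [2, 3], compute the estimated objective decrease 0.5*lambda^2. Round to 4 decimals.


Step 1: H is diagonal, so H^(-1) * g = [-1.8276, 2.3469].
Step 2: g^T H^(-1) g = sum_i g_i^2 / H_ii
  = (-3.6551)^2/2 + (7.0407)^2/3
  = 6.6799 + 16.5238 = 23.2037
Step 3: Objective decrease = 0.5 * g^T H^(-1) g = 11.6018


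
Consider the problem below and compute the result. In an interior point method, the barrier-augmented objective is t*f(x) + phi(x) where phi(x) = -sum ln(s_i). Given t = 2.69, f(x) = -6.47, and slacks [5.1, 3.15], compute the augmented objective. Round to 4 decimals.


Step 1: Compute log-barrier.
ln values: [1.6292, 1.1474]
phi = -(1.6292 + 1.1474) = -2.7766
Step 2: Compute augmented objective.
t*f(x) = 2.69*-6.47 = -17.4043
Total = -17.4043 - 2.7766 = -20.1809


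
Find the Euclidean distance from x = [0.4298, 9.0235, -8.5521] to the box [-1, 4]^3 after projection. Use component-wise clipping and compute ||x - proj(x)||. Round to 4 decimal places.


Project each component onto [-1, 4].
clip(0.4298) = 0.4298, clip(9.0235) = 4.0, clip(-8.5521) = -1.0
Projection = [0.4298, 4.0, -1.0]
Squared diffs: [0.0, 25.2356, 57.0342]
Distance = sqrt(82.2698) = 9.0703


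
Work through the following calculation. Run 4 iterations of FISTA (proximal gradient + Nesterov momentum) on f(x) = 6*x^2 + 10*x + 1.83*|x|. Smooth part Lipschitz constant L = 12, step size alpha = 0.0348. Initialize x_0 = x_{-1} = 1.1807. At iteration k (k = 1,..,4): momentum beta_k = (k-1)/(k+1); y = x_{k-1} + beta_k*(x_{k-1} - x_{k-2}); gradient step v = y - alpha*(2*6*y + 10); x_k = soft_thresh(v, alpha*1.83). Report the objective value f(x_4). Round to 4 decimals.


FISTA on f(x) = 6*x^2 + 10*x + 1.83*|x|
L = 12, alpha = 0.0348
Iteration 1: beta = 0.0, y = 1.1807 + 0.0*(1.1807 - 1.1807) = 1.1807
  grad(y) = 24.1684, v = y - alpha*grad = 0.3396
  prox(v) = soft_thresh(0.3396, 0.0637) = 0.276
Iteration 2: beta = 0.3333, y = 0.276 + 0.3333*(0.276 - 1.1807) = -0.0256
  grad(y) = 9.6925, v = y - alpha*grad = -0.3629
  prox(v) = soft_thresh(-0.3629, 0.0637) = -0.2992
Iteration 3: beta = 0.5, y = -0.2992 + 0.5*(-0.2992 - 0.276) = -0.5868
  grad(y) = 2.9579, v = y - alpha*grad = -0.6898
  prox(v) = soft_thresh(-0.6898, 0.0637) = -0.6261
Iteration 4: beta = 0.6, y = -0.6261 + 0.6*(-0.6261 + 0.2992) = -0.8222
  grad(y) = 0.1336, v = y - alpha*grad = -0.8268
  prox(v) = soft_thresh(-0.8268, 0.0637) = -0.7632
f(x_4) = 6*(-0.7632)^2 + 10*(-0.7632) + 1.83*|-0.7632| = -2.7405


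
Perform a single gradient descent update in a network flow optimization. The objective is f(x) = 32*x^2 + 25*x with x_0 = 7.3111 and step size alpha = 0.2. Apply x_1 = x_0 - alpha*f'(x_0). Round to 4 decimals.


We compute the gradient at x_0 and apply the update.
f'(x) = 64*x + 25
f'(7.3111) = 64*7.3111 + 25 = 492.9104
x_1 = 7.3111 - 0.2*492.9104 = -91.271


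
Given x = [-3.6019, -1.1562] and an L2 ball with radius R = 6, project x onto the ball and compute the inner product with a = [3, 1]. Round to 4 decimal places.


Step 1: Compute ||x|| (intermediates to 6 decimals).
||x|| = sqrt((-3.6019)^2 + (-1.1562)^2) = 3.78292
Step 2: Project.
Since ||x|| <= R, proj = x (no scaling needed).
proj(x) = [-3.6019, -1.1562]
Step 3: Dot product.
a^T * proj(x) = 3*(-3.6019) + 1*(-1.1562) = -11.9619


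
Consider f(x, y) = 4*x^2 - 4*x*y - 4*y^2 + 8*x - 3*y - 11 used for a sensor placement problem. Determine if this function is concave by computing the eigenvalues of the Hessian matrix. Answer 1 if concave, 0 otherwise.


The Hessian of f(x,y) = 4*x^2 - 4*x*y - 4*y^2 + 8*x - 3*y - 11 is:
H = [[8, -4], [-4, -8]]
Trace = 8 - 8 = 0
Determinant = 8*-8 - (-4)^2 = -80
Discriminant = (0)^2 - 4*-80 = 320.0
Eigenvalues: lambda_1 = -8.9443, lambda_2 = 8.9443
The function is not concave.

0


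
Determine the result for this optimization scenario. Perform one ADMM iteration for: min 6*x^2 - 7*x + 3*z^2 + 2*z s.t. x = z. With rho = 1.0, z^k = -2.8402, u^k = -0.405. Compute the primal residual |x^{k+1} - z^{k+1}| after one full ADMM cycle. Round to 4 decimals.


ADMM iteration with rho = 1.0, z^k = -2.8402, u^k = -0.405
Step 1: x-update.
Minimize 6*x^2 - 7*x + (1.0/2)*(x + 2.8402 - 0.405)^2
FOC: (2*6 + 1.0)*x = 7 + 1.0*(-2.8402 + 0.405)
x^{k+1} = 0.3511
Step 2: z-update.
Minimize 3*z^2 + 2*z + (1.0/2)*(0.3511 - z - 0.405)^2
FOC: (2*3 + 1.0)*z = -2 + 1.0*(0.3511 - 0.405)
z^{k+1} = -0.2934
Step 3: u-update.
u^{k+1} = -0.405 + 0.3511 + 0.2934 = 0.2395
Step 4: Primal residual = |0.3511 + 0.2934| = 0.6445


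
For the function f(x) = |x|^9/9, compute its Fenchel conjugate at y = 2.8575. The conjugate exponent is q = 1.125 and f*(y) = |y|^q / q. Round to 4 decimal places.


The conjugate exponent q satisfies 1/p + 1/q = 1.
p = 9, so q = 9/(9 - 1) = 1.125
|y|^q = 2.8575^1.125 = 3.2583
f*(2.8575) = 3.2583 / 1.125 = 2.8962


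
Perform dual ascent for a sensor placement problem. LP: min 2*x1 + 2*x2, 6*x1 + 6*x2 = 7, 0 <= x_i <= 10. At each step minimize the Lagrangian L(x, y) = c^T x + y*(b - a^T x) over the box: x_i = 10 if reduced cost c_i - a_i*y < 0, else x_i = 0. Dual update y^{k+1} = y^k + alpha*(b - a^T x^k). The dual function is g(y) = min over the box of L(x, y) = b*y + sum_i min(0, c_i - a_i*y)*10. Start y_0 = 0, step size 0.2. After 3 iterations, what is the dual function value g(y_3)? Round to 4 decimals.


Dual ascent for LP: min 2*x1 + 2*x2, 6*x1 + 6*x2 = 7, 0 <= x_i <= 10
Step 1: y^k = 0.0, reduced costs: (2.0, 2.0)
  x^k = (0.0, 0.0), subgradient = b - a^T x = 7.0
  y^{k+1} = 0.0 + 0.2*7.0 = 1.4
Step 2: y^k = 1.4, reduced costs: (-6.4, -6.4)
  x^k = (10.0, 10.0), subgradient = b - a^T x = -113.0
  y^{k+1} = 1.4 + 0.2*-113.0 = -21.2
Step 3: y^k = -21.2, reduced costs: (129.2, 129.2)
  x^k = (0.0, 0.0), subgradient = b - a^T x = 7.0
  y^{k+1} = -21.2 + 0.2*7.0 = -19.8
Dual objective at y_3 = -19.8: reduced costs (120.8, 120.8), box minimizer x = (0.0, 0.0)
g(y_3) = b*y + (c1 - a1*y)*x1 + (c2 - a2*y)*x2 = 7*(-19.8) + 120.8*0.0 + 120.8*0.0 = -138.6 + 0.0 + 0.0 = -138.6


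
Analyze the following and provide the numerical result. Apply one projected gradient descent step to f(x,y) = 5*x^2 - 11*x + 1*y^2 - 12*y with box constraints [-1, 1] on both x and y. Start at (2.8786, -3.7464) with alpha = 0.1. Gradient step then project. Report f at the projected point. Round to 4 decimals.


Step 1: Compute gradient at (2.8786, -3.7464).
grad_x = 2*5*2.8786 - 11 = 17.786
grad_y = 2*1*-3.7464 - 12 = -19.4928
Step 2: Gradient step.
x_raw = 2.8786 - 0.1*17.786 = 1.1
y_raw = -3.7464 - 0.1*-19.4928 = -1.7971
Step 3: Project onto [-1, 1].
x_proj = clip(1.1) = 1.0
y_proj = clip(-1.7971) = -1.0
Step 4: Evaluate f.
f(1.0, -1.0) = 7.0


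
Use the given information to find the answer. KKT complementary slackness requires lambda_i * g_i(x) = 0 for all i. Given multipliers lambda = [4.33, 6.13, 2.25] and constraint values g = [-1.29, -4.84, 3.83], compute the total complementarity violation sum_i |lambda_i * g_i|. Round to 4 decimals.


KKT complementary slackness check:
lambda_1 * g_1 = 4.33 * -1.29 = -5.5857
lambda_2 * g_2 = 6.13 * -4.84 = -29.6692
lambda_3 * g_3 = 2.25 * 3.83 = 8.6175
Total violation = 5.5857 + 29.6692 + 8.6175 = 43.8724


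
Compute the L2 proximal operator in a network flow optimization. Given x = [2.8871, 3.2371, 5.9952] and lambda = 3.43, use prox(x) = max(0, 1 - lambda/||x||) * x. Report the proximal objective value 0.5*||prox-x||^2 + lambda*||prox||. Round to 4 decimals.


Step 1: Compute ||x||.
||x|| = 7.3998
Step 2: Compute scaling factor.
scale = max(0, 1 - 3.43/7.3998) = 0.5365
Step 3: prox(x) = [1.5488, 1.7366, 3.2163]
||prox(x)|| = 3.9698
Step 4: Proximal objective.
0.5*||prox-x||^2 = 5.8825
lambda*||prox|| = 13.6164
Total = 19.4988


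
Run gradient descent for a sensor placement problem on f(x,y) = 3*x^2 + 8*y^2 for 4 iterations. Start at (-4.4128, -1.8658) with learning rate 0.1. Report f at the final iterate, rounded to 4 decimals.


Gradient descent on f(x,y) = 3*x^2 + 8*y^2.
Starting point: (-4.4128, -1.8658), alpha = 0.1
Step 1: grad_x = 2*3*-4.4128 = -26.4768, grad_y = 2*8*-1.8658 = -29.8528
  x_1 = -4.4128 - 0.1*-26.4768 = -1.7651
  y_1 = -1.8658 - 0.1*-29.8528 = 1.1195
Step 2: grad_x = 2*3*-1.7651 = -10.5907, grad_y = 2*8*1.1195 = 17.9117
  x_2 = -1.7651 - 0.1*-10.5907 = -0.706
  y_2 = 1.1195 - 0.1*17.9117 = -0.6717
Step 3: grad_x = 2*3*-0.706 = -4.2363, grad_y = 2*8*-0.6717 = -10.747
  x_3 = -0.706 - 0.1*-4.2363 = -0.2824
  y_3 = -0.6717 - 0.1*-10.747 = 0.403
Step 4: grad_x = 2*3*-0.2824 = -1.6945, grad_y = 2*8*0.403 = 6.4482
  x_4 = -0.2824 - 0.1*-1.6945 = -0.113
  y_4 = 0.403 - 0.1*6.4482 = -0.2418
f(-0.113, -0.2418) = 3*(-0.113)^2 + 8*(-0.2418)^2 = 0.5061


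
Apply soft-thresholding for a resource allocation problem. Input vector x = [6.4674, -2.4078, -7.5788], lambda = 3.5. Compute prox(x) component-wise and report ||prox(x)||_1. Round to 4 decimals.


Soft-thresholding with lambda = 3.5:
prox(6.4674) = sign(6.4674)*max(|6.4674| - 3.5, 0) = 2.9674
prox(-2.4078) = sign(-2.4078)*max(|-2.4078| - 3.5, 0) = 0.0
prox(-7.5788) = sign(-7.5788)*max(|-7.5788| - 3.5, 0) = -4.0788
prox(x) = [2.9674, 0.0, -4.0788]
||prox(x)||_1 = 2.9674 + 0.0 + 4.0788 = 7.0462


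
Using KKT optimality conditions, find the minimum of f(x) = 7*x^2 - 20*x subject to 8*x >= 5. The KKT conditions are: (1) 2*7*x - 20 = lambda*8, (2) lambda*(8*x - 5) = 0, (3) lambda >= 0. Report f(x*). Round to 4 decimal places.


Step 1: Try lambda = 0 (constraint inactive).
Stationarity: 2*7*x - 20 = 0
x* = 20/(2*7) = 10/7 = 1.4286 (rounded; the exact value 10/7 is used below)
Check constraint: 8*1.4286 = 11.4288 >= 5 -- satisfied.
Step 2: Compute optimal value.
f(x*) = 7*(10/7)^2 - 20*(10/7) = -14.2857


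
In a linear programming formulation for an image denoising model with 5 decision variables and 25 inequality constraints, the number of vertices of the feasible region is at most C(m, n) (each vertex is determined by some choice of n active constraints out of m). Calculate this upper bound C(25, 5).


Each vertex corresponds to some choice of n active constraints out of m, so the number of vertices is at most C(m, n) = m! / (n!(m-n)!).
m = 25, n = 5
Numerator: 25 * 24 * 23 * 22 * 21
Denominator: 5! = 120
C(25, 5) = 53130


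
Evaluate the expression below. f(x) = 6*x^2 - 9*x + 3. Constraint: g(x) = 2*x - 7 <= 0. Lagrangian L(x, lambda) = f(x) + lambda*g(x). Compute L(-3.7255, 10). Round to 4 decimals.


Step 1: Evaluate f(x).
f(-3.7255) = 6*(-3.7255)^2 - 9*(-3.7255) + 3 = 119.8056
Step 2: Evaluate g(x).
g(-3.7255) = 2*-3.7255 - 7 = -14.451
Step 3: Compute Lagrangian.
L = 119.8056 + 10*-14.451 = -24.7044


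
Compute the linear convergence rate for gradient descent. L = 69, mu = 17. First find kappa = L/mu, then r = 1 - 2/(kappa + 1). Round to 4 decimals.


Step 1: Compute the condition number.
kappa = L/mu = 69/17 = 4.0588
Step 2: Compute the convergence rate.
r = 1 - 2/(kappa + 1) = 1 - 2*mu/(L + mu) = (L - mu)/(L + mu) = 52/86 = 0.6047


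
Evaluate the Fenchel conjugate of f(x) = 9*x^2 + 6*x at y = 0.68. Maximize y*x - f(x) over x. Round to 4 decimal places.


f*(y) = sup_x {y*x - a*x^2 - b*x} = sup_x {(y-b)*x - a*x^2}
FOC: (y - b) - 2a*x = 0 => x* = (y - b)/(2a)
x* = (0.68 - 6)/(2*9) = -0.2956
f*(0.68) = (y-b)^2/(4a) = (0.68 - 6)^2/(4*9)
= 28.3024/36 = 0.7862


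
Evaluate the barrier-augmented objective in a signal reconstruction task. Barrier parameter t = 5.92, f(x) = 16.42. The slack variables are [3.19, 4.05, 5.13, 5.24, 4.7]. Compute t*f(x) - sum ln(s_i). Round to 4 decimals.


Step 1: Compute log-barrier.
ln values: [1.16, 1.3987, 1.6351, 1.6563, 1.5476]
phi = -(1.16 + 1.3987 + 1.6351 + 1.6563 + 1.5476) = -7.3977
Step 2: Compute augmented objective.
t*f(x) = 5.92*16.42 = 97.2064
Total = 97.2064 - 7.3977 = 89.8087


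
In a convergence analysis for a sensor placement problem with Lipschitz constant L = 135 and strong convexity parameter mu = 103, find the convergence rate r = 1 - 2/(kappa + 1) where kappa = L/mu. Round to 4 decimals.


Step 1: Compute the condition number.
kappa = L/mu = 135/103 = 1.3107
Step 2: Compute the convergence rate.
r = 1 - 2/(kappa + 1) = 1 - 2*mu/(L + mu) = (L - mu)/(L + mu) = 32/238 = 0.1345


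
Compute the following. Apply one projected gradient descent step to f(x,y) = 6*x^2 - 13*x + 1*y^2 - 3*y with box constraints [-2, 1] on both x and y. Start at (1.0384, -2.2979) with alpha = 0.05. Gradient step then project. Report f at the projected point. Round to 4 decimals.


Step 1: Compute gradient at (1.0384, -2.2979).
grad_x = 2*6*1.0384 - 13 = -0.5392
grad_y = 2*1*-2.2979 - 3 = -7.5958
Step 2: Gradient step.
x_raw = 1.0384 - 0.05*-0.5392 = 1.0654
y_raw = -2.2979 - 0.05*-7.5958 = -1.9181
Step 3: Project onto [-2, 1].
x_proj = clip(1.0654) = 1.0
y_proj = clip(-1.9181) = -1.9181
Step 4: Evaluate f.
f(1.0, -1.9181) = 2.4335


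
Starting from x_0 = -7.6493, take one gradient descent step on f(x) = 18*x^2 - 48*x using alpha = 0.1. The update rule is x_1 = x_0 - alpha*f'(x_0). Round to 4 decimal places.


We compute the gradient at x_0 and apply the update.
f'(x) = 36*x - 48
f'(-7.6493) = 36*-7.6493 - 48 = -323.3748
x_1 = -7.6493 - 0.1*-323.3748 = 24.6882


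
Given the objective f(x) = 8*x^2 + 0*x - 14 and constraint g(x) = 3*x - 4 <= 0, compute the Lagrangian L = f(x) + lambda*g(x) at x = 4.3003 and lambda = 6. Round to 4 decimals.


Step 1: Evaluate f(x).
f(4.3003) = 8*4.3003^2 + 0*4.3003 - 14 = 133.9406
Step 2: Evaluate g(x).
g(4.3003) = 3*4.3003 - 4 = 8.9009
Step 3: Compute Lagrangian.
L = 133.9406 + 6*8.9009 = 187.346


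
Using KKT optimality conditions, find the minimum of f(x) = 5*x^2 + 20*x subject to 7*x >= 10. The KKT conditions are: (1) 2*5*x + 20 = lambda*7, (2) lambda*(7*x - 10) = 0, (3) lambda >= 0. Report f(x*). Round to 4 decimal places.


Step 1: Try lambda = 0 (constraint inactive).
x_unc = -20/(2*5) = -2.0
Check: 7*-2.0 = -14.0 < 10 -- violated!
Step 2: Constraint must be active: 7*x = 10
x* = 10/7 = 1.4286 (rounded; the exact value 10/7 is used below)
lambda = (2*5*(10/7) + 20)/7 = 4.898
Step 3: Compute optimal value.
f(x*) = 5*(10/7)^2 + 20*(10/7) = 38.7755
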